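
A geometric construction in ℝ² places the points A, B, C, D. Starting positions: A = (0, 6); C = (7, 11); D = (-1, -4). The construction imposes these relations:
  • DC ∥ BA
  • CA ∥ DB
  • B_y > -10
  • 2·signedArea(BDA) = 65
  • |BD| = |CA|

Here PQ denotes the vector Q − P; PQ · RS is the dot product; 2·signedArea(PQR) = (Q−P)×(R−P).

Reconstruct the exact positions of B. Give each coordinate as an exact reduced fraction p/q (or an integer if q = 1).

B = (-8, -9)

1. B_x = -8  [DC ∥ BA ∩ CA ∥ DB]
2. B_y = -9  [DC ∥ BA ∩ CA ∥ DB]
   → B = (-8, -9)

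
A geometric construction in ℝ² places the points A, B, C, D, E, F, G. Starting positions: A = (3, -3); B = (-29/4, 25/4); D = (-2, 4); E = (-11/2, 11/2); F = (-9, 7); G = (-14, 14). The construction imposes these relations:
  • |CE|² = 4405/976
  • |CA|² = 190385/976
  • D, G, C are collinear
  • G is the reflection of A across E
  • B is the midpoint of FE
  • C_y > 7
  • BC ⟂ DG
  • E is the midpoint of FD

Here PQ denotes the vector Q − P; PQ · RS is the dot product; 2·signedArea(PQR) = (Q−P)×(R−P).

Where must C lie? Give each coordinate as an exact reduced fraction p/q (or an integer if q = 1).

C = (-757/122, 1831/244)

1. C_x = -757/122  [D, G, C are collinear ∩ BC ⟂ DG]
2. C_y = 1831/244  [D, G, C are collinear ∩ BC ⟂ DG]
   → C = (-757/122, 1831/244)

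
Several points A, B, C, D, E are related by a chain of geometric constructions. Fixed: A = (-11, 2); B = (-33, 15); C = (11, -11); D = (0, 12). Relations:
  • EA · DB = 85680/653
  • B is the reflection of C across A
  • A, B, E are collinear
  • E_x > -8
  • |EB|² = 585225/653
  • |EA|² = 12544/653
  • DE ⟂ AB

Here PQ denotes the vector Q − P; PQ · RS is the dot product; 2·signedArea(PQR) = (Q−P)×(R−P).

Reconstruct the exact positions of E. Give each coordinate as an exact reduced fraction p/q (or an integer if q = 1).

1. E_x = -4719/653  [A, B, E are collinear ∩ DE ⟂ AB]
2. E_y = -150/653  [A, B, E are collinear ∩ DE ⟂ AB]
   → E = (-4719/653, -150/653)

E = (-4719/653, -150/653)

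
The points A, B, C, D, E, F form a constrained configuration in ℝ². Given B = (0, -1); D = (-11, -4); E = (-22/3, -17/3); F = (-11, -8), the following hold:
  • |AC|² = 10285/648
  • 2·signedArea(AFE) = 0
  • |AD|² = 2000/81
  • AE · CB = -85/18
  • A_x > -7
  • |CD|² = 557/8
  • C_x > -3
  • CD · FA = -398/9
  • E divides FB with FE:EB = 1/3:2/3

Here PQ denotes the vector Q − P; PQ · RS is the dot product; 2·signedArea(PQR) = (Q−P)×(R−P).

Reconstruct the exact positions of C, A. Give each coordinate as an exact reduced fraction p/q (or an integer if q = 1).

1. A_x = -55/9  [line -7/3·x + 11/3·y + 11/3 = 0 ∩ |AD|² = 2000/81]
2. A_y = -44/9  [line -7/3·x + 11/3·y + 11/3 = 0 ∩ |AD|² = 2000/81]
   → A = (-55/9, -44/9)
3. C_x = -11/4  [line -44/9·x + -28/9·y + -22 = 0 ∩ |CD|² = 557/8]
4. C_y = -11/4  [line -44/9·x + -28/9·y + -22 = 0 ∩ |CD|² = 557/8]
   → C = (-11/4, -11/4)

A = (-55/9, -44/9)
C = (-11/4, -11/4)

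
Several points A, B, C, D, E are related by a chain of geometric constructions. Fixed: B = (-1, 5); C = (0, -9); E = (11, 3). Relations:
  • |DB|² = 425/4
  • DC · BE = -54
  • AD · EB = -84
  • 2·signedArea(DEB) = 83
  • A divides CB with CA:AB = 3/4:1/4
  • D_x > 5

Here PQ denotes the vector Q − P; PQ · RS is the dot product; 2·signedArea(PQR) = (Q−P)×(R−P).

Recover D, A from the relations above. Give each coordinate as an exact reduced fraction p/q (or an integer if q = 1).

A = (-3/4, 3/2)
D = (11/2, -3)

1. D_x = 11/2  [DC · BE = -54 ∩ 2·signedArea(DEB) = 83]
2. D_y = -3  [DC · BE = -54 ∩ 2·signedArea(DEB) = 83]
   → D = (11/2, -3)
3. A_x = -3/4  [A divides CB with CA:AB = 3/4:1/4]
4. A_y = 3/2  [A divides CB with CA:AB = 3/4:1/4]
   → A = (-3/4, 3/2)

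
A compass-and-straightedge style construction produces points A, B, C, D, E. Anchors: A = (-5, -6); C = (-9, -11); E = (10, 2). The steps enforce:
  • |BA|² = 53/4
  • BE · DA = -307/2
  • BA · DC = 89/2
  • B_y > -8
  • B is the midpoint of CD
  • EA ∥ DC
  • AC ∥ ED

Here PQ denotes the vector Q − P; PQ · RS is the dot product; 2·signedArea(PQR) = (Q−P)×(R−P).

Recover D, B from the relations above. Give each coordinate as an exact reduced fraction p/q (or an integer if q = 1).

B = (-3/2, -7)
D = (6, -3)

1. D_x = 6  [EA ∥ DC ∩ AC ∥ ED]
2. D_y = -3  [EA ∥ DC ∩ AC ∥ ED]
   → D = (6, -3)
3. B_x = -3/2  [B is the midpoint of CD]
4. B_y = -7  [B is the midpoint of CD]
   → B = (-3/2, -7)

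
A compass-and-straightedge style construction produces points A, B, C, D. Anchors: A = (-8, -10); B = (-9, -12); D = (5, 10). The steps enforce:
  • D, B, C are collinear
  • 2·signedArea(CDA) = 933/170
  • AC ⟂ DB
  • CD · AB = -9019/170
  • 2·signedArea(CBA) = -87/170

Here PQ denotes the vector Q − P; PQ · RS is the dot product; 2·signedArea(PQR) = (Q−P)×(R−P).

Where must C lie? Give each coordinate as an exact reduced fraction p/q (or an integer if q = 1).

1. C_x = -1327/170  [D, B, C are collinear ∩ AC ⟂ DB]
2. C_y = -1721/170  [D, B, C are collinear ∩ AC ⟂ DB]
   → C = (-1327/170, -1721/170)

C = (-1327/170, -1721/170)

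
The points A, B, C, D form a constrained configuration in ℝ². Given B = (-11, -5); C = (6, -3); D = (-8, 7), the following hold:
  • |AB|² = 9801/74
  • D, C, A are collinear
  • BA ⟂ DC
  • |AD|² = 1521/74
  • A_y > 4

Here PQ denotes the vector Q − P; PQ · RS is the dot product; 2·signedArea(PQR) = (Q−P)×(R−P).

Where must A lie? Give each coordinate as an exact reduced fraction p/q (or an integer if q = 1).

A = (-319/74, 323/74)

1. A_x = -319/74  [D, C, A are collinear ∩ BA ⟂ DC]
2. A_y = 323/74  [D, C, A are collinear ∩ BA ⟂ DC]
   → A = (-319/74, 323/74)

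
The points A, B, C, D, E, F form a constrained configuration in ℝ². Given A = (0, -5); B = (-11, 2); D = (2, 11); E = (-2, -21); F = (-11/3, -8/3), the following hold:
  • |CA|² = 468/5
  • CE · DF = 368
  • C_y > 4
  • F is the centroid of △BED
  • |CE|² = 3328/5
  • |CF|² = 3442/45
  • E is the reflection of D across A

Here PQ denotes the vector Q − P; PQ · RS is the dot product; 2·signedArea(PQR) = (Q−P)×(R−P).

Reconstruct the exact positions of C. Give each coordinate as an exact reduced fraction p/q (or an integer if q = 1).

C = (6/5, 23/5)

1. C_x = 6/5  [line 17/3·x + 41/3·y + -209/3 = 0 ∩ |CE|² = 3328/5]
2. C_y = 23/5  [line 17/3·x + 41/3·y + -209/3 = 0 ∩ |CE|² = 3328/5]
   → C = (6/5, 23/5)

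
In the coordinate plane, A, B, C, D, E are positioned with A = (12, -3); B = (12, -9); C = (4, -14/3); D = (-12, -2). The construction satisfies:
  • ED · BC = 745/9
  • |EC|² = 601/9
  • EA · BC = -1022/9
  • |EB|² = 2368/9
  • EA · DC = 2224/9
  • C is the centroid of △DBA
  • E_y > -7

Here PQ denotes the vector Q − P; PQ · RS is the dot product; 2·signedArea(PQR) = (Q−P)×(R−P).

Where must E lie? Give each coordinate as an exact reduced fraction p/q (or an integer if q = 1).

1. E_x = -4  [EA · DC = 2224/9 ∩ ED · BC = 745/9]
2. E_y = -19/3  [EA · DC = 2224/9 ∩ ED · BC = 745/9]
   → E = (-4, -19/3)

E = (-4, -19/3)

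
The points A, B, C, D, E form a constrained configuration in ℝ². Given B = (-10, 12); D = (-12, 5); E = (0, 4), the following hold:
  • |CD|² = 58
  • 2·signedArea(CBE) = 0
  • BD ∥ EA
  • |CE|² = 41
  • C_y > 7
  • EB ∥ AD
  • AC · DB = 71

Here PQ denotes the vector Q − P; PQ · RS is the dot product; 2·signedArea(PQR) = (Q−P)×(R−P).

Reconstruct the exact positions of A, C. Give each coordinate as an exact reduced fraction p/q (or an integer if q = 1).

1. A_x = -2  [EB ∥ AD ∩ BD ∥ EA]
2. A_y = -3  [EB ∥ AD ∩ BD ∥ EA]
   → A = (-2, -3)
3. C_x = -5  [2·signedArea(CBE) = 0 ∩ AC · DB = 71]
4. C_y = 8  [2·signedArea(CBE) = 0 ∩ AC · DB = 71]
   → C = (-5, 8)

A = (-2, -3)
C = (-5, 8)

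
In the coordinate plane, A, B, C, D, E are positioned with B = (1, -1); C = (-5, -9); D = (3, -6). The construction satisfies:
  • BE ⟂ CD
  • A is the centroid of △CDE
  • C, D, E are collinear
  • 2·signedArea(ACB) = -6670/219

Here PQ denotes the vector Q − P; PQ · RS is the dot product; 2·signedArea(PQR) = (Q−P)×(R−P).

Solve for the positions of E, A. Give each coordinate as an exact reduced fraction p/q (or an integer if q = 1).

1. E_x = 211/73  [C, D, E are collinear ∩ BE ⟂ CD]
2. E_y = -441/73  [C, D, E are collinear ∩ BE ⟂ CD]
   → E = (211/73, -441/73)
3. A_x = 65/219  [A is the centroid of △CDE]
4. A_y = -512/73  [A is the centroid of △CDE]
   → A = (65/219, -512/73)

A = (65/219, -512/73)
E = (211/73, -441/73)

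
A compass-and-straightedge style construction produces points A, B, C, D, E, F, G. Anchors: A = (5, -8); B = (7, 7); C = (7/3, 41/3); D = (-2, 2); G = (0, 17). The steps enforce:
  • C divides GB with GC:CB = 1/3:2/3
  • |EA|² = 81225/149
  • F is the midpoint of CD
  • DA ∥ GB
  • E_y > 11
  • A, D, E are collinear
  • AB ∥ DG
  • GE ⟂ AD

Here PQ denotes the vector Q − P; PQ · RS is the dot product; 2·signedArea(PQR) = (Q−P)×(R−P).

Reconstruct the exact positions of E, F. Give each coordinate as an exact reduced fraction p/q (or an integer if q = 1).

E = (-1250/149, 1658/149)
F = (1/6, 47/6)

1. E_x = -1250/149  [A, D, E are collinear ∩ GE ⟂ AD]
2. E_y = 1658/149  [A, D, E are collinear ∩ GE ⟂ AD]
   → E = (-1250/149, 1658/149)
3. F_x = 1/6  [F is the midpoint of CD]
4. F_y = 47/6  [F is the midpoint of CD]
   → F = (1/6, 47/6)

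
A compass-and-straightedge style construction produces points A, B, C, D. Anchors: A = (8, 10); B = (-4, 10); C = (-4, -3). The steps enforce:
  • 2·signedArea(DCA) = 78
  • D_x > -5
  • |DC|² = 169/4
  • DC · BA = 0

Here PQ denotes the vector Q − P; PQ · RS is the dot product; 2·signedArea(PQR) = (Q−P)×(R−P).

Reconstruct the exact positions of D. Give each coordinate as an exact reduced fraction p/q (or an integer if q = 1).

1. D_x = -4  [DC · BA = 0 ∩ 2·signedArea(DCA) = 78]
2. D_y = 7/2  [DC · BA = 0 ∩ 2·signedArea(DCA) = 78]
   → D = (-4, 7/2)

D = (-4, 7/2)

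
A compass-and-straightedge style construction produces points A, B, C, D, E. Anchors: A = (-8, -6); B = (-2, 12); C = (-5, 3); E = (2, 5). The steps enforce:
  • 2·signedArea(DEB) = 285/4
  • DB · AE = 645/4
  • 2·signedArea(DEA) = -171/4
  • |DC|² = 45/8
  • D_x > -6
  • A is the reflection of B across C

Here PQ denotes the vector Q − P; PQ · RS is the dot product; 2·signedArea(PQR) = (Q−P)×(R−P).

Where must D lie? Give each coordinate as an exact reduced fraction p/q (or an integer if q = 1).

1. D_x = -23/4  [2·signedArea(DEB) = 285/4 ∩ 2·signedArea(DEA) = -171/4]
2. D_y = 3/4  [2·signedArea(DEB) = 285/4 ∩ 2·signedArea(DEA) = -171/4]
   → D = (-23/4, 3/4)

D = (-23/4, 3/4)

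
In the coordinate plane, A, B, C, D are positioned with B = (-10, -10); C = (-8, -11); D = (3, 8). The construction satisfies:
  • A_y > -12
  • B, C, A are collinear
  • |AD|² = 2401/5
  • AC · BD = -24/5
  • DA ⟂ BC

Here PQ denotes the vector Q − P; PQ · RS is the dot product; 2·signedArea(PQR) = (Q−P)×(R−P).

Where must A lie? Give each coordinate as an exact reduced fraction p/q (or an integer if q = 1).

1. A_x = -34/5  [B, C, A are collinear ∩ DA ⟂ BC]
2. A_y = -58/5  [B, C, A are collinear ∩ DA ⟂ BC]
   → A = (-34/5, -58/5)

A = (-34/5, -58/5)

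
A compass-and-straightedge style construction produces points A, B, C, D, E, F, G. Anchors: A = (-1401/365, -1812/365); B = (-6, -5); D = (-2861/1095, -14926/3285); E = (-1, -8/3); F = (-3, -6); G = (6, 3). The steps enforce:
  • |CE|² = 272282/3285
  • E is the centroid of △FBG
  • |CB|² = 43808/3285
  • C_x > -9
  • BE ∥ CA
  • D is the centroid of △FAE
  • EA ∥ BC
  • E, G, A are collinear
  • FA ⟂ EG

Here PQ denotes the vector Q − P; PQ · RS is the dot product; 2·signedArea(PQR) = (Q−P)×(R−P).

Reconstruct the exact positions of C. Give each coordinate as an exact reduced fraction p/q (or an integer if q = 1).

C = (-3226/365, -7991/1095)

1. C_x = -3226/365  [BE ∥ CA ∩ EA ∥ BC]
2. C_y = -7991/1095  [BE ∥ CA ∩ EA ∥ BC]
   → C = (-3226/365, -7991/1095)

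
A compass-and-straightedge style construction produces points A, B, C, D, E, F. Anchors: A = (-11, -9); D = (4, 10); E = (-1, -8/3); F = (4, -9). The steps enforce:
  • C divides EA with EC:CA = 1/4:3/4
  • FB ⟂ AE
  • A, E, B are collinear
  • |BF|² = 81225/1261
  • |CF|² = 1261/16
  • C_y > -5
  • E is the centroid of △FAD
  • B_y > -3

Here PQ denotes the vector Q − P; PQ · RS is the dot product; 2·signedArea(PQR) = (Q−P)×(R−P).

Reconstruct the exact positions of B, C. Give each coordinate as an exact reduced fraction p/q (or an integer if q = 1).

B = (-371/1261, -2799/1261)
C = (-7/2, -17/4)

1. B_x = -371/1261  [A, E, B are collinear ∩ FB ⟂ AE]
2. B_y = -2799/1261  [A, E, B are collinear ∩ FB ⟂ AE]
   → B = (-371/1261, -2799/1261)
3. C_x = -7/2  [C divides EA with EC:CA = 1/4:3/4]
4. C_y = -17/4  [C divides EA with EC:CA = 1/4:3/4]
   → C = (-7/2, -17/4)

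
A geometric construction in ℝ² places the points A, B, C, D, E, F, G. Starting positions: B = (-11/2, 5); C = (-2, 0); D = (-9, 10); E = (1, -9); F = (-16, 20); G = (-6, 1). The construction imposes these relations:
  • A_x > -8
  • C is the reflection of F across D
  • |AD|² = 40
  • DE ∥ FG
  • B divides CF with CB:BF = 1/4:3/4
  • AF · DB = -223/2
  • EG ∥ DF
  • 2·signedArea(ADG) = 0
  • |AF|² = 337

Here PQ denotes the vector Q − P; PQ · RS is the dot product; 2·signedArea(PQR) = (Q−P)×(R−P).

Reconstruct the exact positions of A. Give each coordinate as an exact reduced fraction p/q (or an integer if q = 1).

A = (-7, 4)

1. A_x = -7  [2·signedArea(ADG) = 0 ∩ AF · DB = -223/2]
2. A_y = 4  [2·signedArea(ADG) = 0 ∩ AF · DB = -223/2]
   → A = (-7, 4)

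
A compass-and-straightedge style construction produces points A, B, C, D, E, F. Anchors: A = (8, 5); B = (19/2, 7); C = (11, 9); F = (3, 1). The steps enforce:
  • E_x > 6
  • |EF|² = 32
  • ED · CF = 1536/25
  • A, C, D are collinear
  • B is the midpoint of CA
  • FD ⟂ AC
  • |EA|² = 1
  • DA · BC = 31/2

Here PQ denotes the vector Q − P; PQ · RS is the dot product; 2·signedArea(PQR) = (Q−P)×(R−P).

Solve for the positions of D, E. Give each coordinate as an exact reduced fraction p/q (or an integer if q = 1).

D = (107/25, 1/25)
E = (7, 5)

1. D_x = 107/25  [A, C, D are collinear ∩ FD ⟂ AC]
2. D_y = 1/25  [A, C, D are collinear ∩ FD ⟂ AC]
   → D = (107/25, 1/25)
3. E_x = 7  [line 8·x + 8·y + -96 = 0 ∩ |EF|² = 32]
4. E_y = 5  [line 8·x + 8·y + -96 = 0 ∩ |EF|² = 32]
   → E = (7, 5)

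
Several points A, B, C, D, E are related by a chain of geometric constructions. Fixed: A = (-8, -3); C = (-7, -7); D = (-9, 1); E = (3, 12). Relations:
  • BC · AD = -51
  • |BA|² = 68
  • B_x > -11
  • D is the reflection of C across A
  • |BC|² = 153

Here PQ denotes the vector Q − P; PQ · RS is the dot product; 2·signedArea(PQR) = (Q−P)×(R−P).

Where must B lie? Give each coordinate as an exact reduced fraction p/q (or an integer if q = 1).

B = (-10, 5)

1. B_x = -10  [line 1·x + -4·y + 30 = 0 ∩ |BC|² = 153]
2. B_y = 5  [line 1·x + -4·y + 30 = 0 ∩ |BC|² = 153]
   → B = (-10, 5)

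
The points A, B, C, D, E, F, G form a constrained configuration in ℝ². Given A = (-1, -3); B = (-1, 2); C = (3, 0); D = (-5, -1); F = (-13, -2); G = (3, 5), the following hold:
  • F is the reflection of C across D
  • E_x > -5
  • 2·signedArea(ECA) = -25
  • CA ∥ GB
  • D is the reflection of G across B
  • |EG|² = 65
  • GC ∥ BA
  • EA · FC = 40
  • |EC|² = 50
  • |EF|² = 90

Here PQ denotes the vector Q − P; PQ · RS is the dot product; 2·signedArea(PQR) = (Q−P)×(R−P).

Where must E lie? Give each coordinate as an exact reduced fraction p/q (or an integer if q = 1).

1. E_x = -4  [2·signedArea(ECA) = -25 ∩ EA · FC = 40]
2. E_y = 1  [2·signedArea(ECA) = -25 ∩ EA · FC = 40]
   → E = (-4, 1)

E = (-4, 1)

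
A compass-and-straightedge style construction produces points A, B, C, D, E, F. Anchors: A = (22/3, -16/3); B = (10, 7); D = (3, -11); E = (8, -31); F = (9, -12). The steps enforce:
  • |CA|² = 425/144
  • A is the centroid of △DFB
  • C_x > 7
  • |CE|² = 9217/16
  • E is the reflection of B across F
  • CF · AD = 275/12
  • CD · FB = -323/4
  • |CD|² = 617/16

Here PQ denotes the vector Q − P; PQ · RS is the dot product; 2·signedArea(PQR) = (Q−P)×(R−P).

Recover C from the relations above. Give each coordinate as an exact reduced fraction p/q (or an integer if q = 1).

C = (31/4, -7)

1. C_x = 31/4  [CD · FB = -323/4 ∩ CF · AD = 275/12]
2. C_y = -7  [CD · FB = -323/4 ∩ CF · AD = 275/12]
   → C = (31/4, -7)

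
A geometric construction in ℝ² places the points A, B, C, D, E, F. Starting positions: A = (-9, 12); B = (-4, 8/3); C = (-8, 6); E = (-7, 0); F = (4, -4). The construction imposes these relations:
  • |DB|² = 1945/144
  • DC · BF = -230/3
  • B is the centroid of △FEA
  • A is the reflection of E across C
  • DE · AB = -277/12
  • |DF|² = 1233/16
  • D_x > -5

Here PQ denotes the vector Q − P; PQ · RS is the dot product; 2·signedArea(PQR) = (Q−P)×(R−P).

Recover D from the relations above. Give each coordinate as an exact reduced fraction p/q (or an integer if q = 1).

D = (-17/4, -1)

1. D_x = -17/4  [DE · AB = -277/12 ∩ DC · BF = -230/3]
2. D_y = -1  [DE · AB = -277/12 ∩ DC · BF = -230/3]
   → D = (-17/4, -1)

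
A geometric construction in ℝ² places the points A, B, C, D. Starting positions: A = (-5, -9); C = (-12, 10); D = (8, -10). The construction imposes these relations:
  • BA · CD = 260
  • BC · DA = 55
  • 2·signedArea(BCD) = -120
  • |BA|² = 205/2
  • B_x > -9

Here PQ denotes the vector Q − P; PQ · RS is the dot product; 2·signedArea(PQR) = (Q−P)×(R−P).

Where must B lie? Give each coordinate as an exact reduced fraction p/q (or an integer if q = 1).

B = (-17/2, 1/2)

1. B_x = -17/2  [BC · DA = 55 ∩ 2·signedArea(BCD) = -120]
2. B_y = 1/2  [BC · DA = 55 ∩ 2·signedArea(BCD) = -120]
   → B = (-17/2, 1/2)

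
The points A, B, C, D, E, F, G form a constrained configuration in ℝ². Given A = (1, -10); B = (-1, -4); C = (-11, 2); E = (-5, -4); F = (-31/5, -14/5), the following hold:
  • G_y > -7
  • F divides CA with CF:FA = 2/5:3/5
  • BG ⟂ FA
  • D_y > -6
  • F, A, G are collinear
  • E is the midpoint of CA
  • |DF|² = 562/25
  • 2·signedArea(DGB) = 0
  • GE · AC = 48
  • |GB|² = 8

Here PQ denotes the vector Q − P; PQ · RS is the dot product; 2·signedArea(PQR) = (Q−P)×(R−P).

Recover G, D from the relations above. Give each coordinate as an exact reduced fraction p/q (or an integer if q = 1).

D = (-2, -5)
G = (-3, -6)

1. G_x = -3  [F, A, G are collinear ∩ BG ⟂ FA]
2. G_y = -6  [F, A, G are collinear ∩ BG ⟂ FA]
   → G = (-3, -6)
3. D_x = -2  [line -2·x + 2·y + 6 = 0 ∩ |DF|² = 562/25]
4. D_y = -5  [line -2·x + 2·y + 6 = 0 ∩ |DF|² = 562/25]
   → D = (-2, -5)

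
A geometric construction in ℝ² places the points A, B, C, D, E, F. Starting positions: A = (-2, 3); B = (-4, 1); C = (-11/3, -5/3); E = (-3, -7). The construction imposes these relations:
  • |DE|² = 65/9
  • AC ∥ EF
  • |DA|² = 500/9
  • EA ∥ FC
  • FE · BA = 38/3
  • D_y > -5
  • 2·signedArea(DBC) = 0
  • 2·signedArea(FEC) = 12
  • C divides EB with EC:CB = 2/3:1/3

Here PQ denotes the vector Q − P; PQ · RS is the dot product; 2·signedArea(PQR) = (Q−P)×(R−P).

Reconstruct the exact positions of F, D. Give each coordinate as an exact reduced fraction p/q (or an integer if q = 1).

1. F_x = -14/3  [EA ∥ FC ∩ AC ∥ EF]
2. F_y = -35/3  [EA ∥ FC ∩ AC ∥ EF]
   → F = (-14/3, -35/3)
3. D_x = -10/3  [line 8/3·x + 1/3·y + 31/3 = 0 ∩ |DE|² = 65/9]
4. D_y = -13/3  [line 8/3·x + 1/3·y + 31/3 = 0 ∩ |DE|² = 65/9]
   → D = (-10/3, -13/3)

D = (-10/3, -13/3)
F = (-14/3, -35/3)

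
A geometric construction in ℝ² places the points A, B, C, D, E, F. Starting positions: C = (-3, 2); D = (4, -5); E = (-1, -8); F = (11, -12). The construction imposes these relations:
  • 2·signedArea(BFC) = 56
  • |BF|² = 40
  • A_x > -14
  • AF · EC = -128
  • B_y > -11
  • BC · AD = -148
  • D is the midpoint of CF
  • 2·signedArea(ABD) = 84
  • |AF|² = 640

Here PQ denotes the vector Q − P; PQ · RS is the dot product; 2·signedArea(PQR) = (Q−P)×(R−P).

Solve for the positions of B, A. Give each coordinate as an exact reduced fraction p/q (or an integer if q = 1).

A = (-13, -4)
B = (5, -10)

1. B_x = 5  [line -14·x + -14·y + -70 = 0 ∩ |BF|² = 40]
2. B_y = -10  [line -14·x + -14·y + -70 = 0 ∩ |BF|² = 40]
   → B = (5, -10)
3. A_x = -13  [AF · EC = -128 ∩ 2·signedArea(ABD) = 84]
4. A_y = -4  [AF · EC = -128 ∩ 2·signedArea(ABD) = 84]
   → A = (-13, -4)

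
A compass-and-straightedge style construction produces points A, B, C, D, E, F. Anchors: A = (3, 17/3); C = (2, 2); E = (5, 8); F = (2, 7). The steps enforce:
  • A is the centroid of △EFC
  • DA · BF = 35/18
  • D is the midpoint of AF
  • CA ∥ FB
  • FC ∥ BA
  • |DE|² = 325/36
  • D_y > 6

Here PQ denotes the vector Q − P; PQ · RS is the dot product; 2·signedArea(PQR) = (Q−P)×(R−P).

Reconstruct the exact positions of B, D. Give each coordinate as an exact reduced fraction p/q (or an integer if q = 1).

B = (3, 32/3)
D = (5/2, 19/3)

1. B_x = 3  [FC ∥ BA ∩ CA ∥ FB]
2. B_y = 32/3  [FC ∥ BA ∩ CA ∥ FB]
   → B = (3, 32/3)
3. D_x = 5/2  [D is the midpoint of AF]
4. D_y = 19/3  [D is the midpoint of AF]
   → D = (5/2, 19/3)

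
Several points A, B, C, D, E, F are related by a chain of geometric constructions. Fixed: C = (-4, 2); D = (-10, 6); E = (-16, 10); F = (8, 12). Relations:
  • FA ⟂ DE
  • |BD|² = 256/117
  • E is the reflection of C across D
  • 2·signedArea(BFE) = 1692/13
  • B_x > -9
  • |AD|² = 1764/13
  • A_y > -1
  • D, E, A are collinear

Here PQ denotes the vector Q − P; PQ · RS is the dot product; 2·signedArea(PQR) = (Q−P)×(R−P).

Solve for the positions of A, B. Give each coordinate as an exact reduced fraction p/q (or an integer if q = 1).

A = (-4/13, -6/13)
B = (-114/13, 202/39)

1. A_x = -4/13  [D, E, A are collinear ∩ FA ⟂ DE]
2. A_y = -6/13  [D, E, A are collinear ∩ FA ⟂ DE]
   → A = (-4/13, -6/13)
3. B_x = -114/13  [line 2·x + -24·y + 1844/13 = 0 ∩ |BD|² = 256/117]
4. B_y = 202/39  [line 2·x + -24·y + 1844/13 = 0 ∩ |BD|² = 256/117]
   → B = (-114/13, 202/39)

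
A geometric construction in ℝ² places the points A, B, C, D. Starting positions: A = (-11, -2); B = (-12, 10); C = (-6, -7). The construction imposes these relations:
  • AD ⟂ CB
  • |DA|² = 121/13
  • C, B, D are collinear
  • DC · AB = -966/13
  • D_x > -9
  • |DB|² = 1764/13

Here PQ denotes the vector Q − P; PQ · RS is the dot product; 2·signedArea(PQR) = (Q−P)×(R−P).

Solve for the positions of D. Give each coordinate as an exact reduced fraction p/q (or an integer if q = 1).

D = (-528/65, -64/65)

1. D_x = -528/65  [C, B, D are collinear ∩ AD ⟂ CB]
2. D_y = -64/65  [C, B, D are collinear ∩ AD ⟂ CB]
   → D = (-528/65, -64/65)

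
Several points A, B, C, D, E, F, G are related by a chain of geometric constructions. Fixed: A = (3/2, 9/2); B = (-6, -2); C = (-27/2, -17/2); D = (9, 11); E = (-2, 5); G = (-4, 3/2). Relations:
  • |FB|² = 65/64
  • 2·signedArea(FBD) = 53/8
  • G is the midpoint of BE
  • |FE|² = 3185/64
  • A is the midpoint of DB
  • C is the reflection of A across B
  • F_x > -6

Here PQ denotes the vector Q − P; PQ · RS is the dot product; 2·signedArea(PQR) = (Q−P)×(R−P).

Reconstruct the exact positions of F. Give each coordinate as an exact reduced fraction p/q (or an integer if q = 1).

1. F_x = -11/2  [line -13·x + 15·y + -437/8 = 0 ∩ |FB|² = 65/64]
2. F_y = -9/8  [line -13·x + 15·y + -437/8 = 0 ∩ |FB|² = 65/64]
   → F = (-11/2, -9/8)

F = (-11/2, -9/8)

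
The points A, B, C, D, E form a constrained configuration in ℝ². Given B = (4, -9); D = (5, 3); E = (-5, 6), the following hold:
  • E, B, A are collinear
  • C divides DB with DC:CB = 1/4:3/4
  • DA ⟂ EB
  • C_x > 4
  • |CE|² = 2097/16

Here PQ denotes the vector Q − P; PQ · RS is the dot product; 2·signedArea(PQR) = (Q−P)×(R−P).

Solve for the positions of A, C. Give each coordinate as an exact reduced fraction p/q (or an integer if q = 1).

A = (-35/34, -21/34)
C = (19/4, 0)

1. A_x = -35/34  [E, B, A are collinear ∩ DA ⟂ EB]
2. A_y = -21/34  [E, B, A are collinear ∩ DA ⟂ EB]
   → A = (-35/34, -21/34)
3. C_x = 19/4  [C divides DB with DC:CB = 1/4:3/4]
4. C_y = 0  [C divides DB with DC:CB = 1/4:3/4]
   → C = (19/4, 0)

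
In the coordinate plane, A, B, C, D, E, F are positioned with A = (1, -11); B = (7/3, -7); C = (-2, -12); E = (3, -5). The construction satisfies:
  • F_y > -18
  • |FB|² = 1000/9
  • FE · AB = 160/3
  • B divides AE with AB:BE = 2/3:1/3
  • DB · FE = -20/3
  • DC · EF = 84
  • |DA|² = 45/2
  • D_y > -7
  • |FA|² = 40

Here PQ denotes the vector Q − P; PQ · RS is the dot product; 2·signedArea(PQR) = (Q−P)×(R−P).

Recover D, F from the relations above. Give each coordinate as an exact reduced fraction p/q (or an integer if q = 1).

D = (5/2, -13/2)
F = (-1, -17)

1. F_x = -1  [line -4/3·x + -4·y + -208/3 = 0 ∩ |FB|² = 1000/9]
2. F_y = -17  [line -4/3·x + -4·y + -208/3 = 0 ∩ |FB|² = 1000/9]
   → F = (-1, -17)
3. D_x = 5/2  [line 4·x + 12·y + 68 = 0 ∩ |DA|² = 45/2]
4. D_y = -13/2  [line 4·x + 12·y + 68 = 0 ∩ |DA|² = 45/2]
   → D = (5/2, -13/2)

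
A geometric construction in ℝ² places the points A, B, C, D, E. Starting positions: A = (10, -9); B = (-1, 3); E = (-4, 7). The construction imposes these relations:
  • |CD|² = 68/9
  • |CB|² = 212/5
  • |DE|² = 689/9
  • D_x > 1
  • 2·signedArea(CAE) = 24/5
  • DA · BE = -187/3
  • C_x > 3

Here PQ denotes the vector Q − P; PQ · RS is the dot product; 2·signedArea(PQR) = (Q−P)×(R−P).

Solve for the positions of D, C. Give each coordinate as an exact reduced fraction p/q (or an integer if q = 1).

1. D_x = 5/3  [line 3·x + -4·y + -11/3 = 0 ∩ |DE|² = 689/9]
2. D_y = 1/3  [line 3·x + -4·y + -11/3 = 0 ∩ |DE|² = 689/9]
   → D = (5/3, 1/3)
3. C_x = 17/5  [line -16·x + -14·y + 146/5 = 0 ∩ |CB|² = 212/5]
4. C_y = -9/5  [line -16·x + -14·y + 146/5 = 0 ∩ |CB|² = 212/5]
   → C = (17/5, -9/5)

C = (17/5, -9/5)
D = (5/3, 1/3)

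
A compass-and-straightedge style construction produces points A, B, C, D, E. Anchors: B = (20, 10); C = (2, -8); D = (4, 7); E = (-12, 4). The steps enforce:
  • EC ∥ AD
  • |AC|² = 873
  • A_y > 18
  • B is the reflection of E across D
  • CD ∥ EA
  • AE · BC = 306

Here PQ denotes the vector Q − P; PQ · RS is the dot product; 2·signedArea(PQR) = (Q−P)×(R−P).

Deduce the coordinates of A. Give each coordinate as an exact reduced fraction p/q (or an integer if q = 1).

1. A_x = -10  [EC ∥ AD ∩ CD ∥ EA]
2. A_y = 19  [EC ∥ AD ∩ CD ∥ EA]
   → A = (-10, 19)

A = (-10, 19)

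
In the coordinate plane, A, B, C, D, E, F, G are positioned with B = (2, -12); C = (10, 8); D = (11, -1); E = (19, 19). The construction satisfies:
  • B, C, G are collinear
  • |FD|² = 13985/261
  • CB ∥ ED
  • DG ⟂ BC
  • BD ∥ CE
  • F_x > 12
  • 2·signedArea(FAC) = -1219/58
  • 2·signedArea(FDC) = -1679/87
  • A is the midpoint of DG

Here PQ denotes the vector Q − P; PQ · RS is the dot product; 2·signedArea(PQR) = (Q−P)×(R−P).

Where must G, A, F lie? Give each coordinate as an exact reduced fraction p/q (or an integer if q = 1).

1. G_x = 204/29  [B, C, G are collinear ∩ DG ⟂ BC]
2. G_y = 17/29  [B, C, G are collinear ∩ DG ⟂ BC]
   → G = (204/29, 17/29)
3. A_x = 523/58  [A is the midpoint of DG]
4. A_y = -6/29  [A is the midpoint of DG]
   → A = (523/58, -6/29)
5. F_x = 358/29  [2·signedArea(FAC) = -1219/58 ∩ 2·signedArea(FDC) = -1679/87]
6. F_y = 539/87  [2·signedArea(FAC) = -1219/58 ∩ 2·signedArea(FDC) = -1679/87]
   → F = (358/29, 539/87)

A = (523/58, -6/29)
F = (358/29, 539/87)
G = (204/29, 17/29)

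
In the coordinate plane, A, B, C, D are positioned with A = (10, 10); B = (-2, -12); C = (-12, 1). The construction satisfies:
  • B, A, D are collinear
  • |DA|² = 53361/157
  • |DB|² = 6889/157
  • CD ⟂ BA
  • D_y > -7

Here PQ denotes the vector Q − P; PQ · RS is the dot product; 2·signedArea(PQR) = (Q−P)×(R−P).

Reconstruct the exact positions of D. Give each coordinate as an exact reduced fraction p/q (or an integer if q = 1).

D = (184/157, -971/157)

1. D_x = 184/157  [B, A, D are collinear ∩ CD ⟂ BA]
2. D_y = -971/157  [B, A, D are collinear ∩ CD ⟂ BA]
   → D = (184/157, -971/157)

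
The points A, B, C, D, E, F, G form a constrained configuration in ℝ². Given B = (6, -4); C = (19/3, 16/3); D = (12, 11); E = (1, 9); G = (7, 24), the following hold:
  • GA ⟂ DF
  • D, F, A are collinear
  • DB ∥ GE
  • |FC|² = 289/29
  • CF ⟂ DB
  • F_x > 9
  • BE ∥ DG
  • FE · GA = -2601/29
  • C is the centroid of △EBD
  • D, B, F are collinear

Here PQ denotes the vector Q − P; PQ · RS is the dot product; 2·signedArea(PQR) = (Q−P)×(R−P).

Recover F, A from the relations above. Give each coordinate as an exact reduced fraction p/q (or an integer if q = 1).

1. F_x = 806/87  [D, B, F are collinear ∩ CF ⟂ DB]
2. F_y = 362/87  [D, B, F are collinear ∩ CF ⟂ DB]
   → F = (806/87, 362/87)
3. A_x = 458/29  [D, F, A are collinear ∩ GA ⟂ DF]
4. A_y = 594/29  [D, F, A are collinear ∩ GA ⟂ DF]
   → A = (458/29, 594/29)

A = (458/29, 594/29)
F = (806/87, 362/87)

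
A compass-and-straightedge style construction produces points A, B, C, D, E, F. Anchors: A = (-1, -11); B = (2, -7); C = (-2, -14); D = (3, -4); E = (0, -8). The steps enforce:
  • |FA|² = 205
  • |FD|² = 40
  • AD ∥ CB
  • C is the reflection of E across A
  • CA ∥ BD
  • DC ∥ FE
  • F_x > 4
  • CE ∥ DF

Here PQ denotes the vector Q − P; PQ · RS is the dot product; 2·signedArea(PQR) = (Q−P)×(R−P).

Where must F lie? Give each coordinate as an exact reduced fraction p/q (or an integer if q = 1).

1. F_x = 5  [DC ∥ FE ∩ CE ∥ DF]
2. F_y = 2  [DC ∥ FE ∩ CE ∥ DF]
   → F = (5, 2)

F = (5, 2)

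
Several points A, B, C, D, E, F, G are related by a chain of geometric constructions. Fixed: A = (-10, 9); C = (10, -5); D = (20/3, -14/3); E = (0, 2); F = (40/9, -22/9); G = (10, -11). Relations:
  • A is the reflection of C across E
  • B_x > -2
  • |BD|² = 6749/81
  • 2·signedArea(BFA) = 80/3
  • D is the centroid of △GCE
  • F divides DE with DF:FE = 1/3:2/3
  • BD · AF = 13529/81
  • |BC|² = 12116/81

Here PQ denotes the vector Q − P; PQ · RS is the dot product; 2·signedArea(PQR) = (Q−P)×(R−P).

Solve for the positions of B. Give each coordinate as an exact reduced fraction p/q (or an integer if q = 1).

1. B_x = -10/9  [BD · AF = 13529/81 ∩ 2·signedArea(BFA) = 80/3]
2. B_y = 1/9  [BD · AF = 13529/81 ∩ 2·signedArea(BFA) = 80/3]
   → B = (-10/9, 1/9)

B = (-10/9, 1/9)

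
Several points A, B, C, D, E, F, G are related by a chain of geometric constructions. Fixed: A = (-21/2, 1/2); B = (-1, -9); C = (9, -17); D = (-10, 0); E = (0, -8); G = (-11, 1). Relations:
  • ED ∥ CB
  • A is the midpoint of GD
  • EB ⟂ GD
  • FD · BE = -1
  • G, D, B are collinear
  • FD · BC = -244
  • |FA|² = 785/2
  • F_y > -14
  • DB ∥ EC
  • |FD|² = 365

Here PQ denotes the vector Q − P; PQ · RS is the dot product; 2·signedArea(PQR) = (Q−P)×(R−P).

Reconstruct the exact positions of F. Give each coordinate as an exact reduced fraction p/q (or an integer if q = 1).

F = (4, -13)

1. F_x = 4  [FD · BE = -1 ∩ FD · BC = -244]
2. F_y = -13  [FD · BE = -1 ∩ FD · BC = -244]
   → F = (4, -13)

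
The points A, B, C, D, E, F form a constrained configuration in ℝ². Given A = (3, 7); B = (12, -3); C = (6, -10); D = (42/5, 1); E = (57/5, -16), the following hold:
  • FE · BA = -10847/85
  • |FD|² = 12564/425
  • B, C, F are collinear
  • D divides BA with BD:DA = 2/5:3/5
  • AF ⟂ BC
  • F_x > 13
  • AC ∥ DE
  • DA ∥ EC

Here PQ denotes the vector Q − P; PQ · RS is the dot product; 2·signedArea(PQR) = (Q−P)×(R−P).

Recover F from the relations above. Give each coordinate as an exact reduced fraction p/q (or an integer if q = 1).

F = (1116/85, -143/85)

1. F_x = 1116/85  [B, C, F are collinear ∩ AF ⟂ BC]
2. F_y = -143/85  [B, C, F are collinear ∩ AF ⟂ BC]
   → F = (1116/85, -143/85)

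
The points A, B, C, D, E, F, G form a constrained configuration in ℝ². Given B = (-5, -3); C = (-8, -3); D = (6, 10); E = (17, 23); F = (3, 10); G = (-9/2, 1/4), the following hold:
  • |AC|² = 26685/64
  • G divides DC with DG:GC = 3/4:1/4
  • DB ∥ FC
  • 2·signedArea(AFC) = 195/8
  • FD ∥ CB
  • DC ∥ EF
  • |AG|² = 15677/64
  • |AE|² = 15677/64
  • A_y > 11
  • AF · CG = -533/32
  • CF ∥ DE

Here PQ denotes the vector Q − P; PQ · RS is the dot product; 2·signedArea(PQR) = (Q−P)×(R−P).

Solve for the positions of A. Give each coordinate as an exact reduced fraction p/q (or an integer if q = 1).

A = (25/4, 93/8)

1. A_x = 25/4  [AF · CG = -533/32 ∩ 2·signedArea(AFC) = 195/8]
2. A_y = 93/8  [AF · CG = -533/32 ∩ 2·signedArea(AFC) = 195/8]
   → A = (25/4, 93/8)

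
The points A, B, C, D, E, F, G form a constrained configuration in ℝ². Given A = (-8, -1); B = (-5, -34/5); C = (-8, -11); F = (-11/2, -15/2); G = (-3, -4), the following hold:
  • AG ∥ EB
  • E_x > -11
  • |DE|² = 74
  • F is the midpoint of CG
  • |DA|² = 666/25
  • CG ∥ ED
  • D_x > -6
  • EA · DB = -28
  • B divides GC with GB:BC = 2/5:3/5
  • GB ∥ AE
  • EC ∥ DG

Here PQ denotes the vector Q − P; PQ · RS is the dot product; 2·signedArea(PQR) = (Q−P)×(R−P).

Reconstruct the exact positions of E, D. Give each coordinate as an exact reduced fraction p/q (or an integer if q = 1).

D = (-5, 16/5)
E = (-10, -19/5)

1. E_x = -10  [AG ∥ EB ∩ GB ∥ AE]
2. E_y = -19/5  [AG ∥ EB ∩ GB ∥ AE]
   → E = (-10, -19/5)
3. D_x = -5  [EC ∥ DG ∩ CG ∥ ED]
4. D_y = 16/5  [EC ∥ DG ∩ CG ∥ ED]
   → D = (-5, 16/5)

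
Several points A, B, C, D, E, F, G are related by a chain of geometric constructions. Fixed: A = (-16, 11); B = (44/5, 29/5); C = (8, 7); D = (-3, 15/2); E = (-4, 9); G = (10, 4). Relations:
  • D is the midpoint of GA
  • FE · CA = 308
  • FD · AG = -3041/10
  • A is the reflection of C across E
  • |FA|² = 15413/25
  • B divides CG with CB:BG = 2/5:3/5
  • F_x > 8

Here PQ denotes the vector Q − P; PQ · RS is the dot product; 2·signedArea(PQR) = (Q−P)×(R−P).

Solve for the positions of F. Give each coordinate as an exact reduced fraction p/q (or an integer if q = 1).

1. F_x = 42/5  [FE · CA = 308 ∩ FD · AG = -3041/10]
2. F_y = 32/5  [FE · CA = 308 ∩ FD · AG = -3041/10]
   → F = (42/5, 32/5)

F = (42/5, 32/5)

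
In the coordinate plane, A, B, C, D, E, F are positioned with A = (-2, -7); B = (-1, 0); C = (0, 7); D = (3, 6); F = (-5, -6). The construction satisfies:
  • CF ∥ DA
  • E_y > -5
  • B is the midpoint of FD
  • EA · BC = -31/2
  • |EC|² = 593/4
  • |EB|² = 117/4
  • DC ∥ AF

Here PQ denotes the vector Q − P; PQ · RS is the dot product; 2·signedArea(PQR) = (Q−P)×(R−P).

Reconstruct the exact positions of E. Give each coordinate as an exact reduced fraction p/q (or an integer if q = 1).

E = (-4, -9/2)

1. E_x = -4  [line -1·x + -7·y + -71/2 = 0 ∩ |EB|² = 117/4]
2. E_y = -9/2  [line -1·x + -7·y + -71/2 = 0 ∩ |EB|² = 117/4]
   → E = (-4, -9/2)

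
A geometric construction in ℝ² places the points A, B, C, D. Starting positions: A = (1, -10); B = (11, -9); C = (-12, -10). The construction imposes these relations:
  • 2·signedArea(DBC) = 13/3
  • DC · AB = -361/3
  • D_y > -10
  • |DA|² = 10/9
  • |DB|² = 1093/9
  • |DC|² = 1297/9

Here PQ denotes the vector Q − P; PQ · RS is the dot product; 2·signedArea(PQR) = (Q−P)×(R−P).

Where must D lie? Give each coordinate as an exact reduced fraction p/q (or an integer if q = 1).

D = (0, -29/3)

1. D_x = 0  [2·signedArea(DBC) = 13/3 ∩ DC · AB = -361/3]
2. D_y = -29/3  [2·signedArea(DBC) = 13/3 ∩ DC · AB = -361/3]
   → D = (0, -29/3)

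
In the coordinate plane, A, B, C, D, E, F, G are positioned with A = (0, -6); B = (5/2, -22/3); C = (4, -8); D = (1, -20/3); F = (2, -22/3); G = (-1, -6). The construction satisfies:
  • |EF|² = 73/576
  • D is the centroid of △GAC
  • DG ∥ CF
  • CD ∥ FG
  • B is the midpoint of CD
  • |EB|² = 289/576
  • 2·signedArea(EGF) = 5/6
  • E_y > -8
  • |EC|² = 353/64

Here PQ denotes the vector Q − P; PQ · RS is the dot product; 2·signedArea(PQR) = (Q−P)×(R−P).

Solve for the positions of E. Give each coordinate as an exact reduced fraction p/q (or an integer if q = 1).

1. E_x = 15/8  [line 4/3·x + 3·y + 37/2 = 0 ∩ |EC|² = 353/64]
2. E_y = -7  [line 4/3·x + 3·y + 37/2 = 0 ∩ |EC|² = 353/64]
   → E = (15/8, -7)

E = (15/8, -7)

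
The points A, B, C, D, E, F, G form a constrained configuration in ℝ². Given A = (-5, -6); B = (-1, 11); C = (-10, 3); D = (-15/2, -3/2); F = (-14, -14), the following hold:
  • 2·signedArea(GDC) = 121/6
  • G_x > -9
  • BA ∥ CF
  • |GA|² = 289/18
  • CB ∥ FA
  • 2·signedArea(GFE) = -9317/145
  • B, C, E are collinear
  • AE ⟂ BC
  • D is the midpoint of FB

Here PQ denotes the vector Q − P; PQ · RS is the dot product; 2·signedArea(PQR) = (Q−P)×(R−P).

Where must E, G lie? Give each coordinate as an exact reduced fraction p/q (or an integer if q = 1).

E = (-1693/145, 219/145)
G = (-53/6, -43/6)

1. E_x = -1693/145  [B, C, E are collinear ∩ AE ⟂ BC]
2. E_y = 219/145  [B, C, E are collinear ∩ AE ⟂ BC]
   → E = (-1693/145, 219/145)
3. G_x = -53/6  [2·signedArea(GFE) = -9317/145 ∩ 2·signedArea(GDC) = 121/6]
4. G_y = -43/6  [2·signedArea(GFE) = -9317/145 ∩ 2·signedArea(GDC) = 121/6]
   → G = (-53/6, -43/6)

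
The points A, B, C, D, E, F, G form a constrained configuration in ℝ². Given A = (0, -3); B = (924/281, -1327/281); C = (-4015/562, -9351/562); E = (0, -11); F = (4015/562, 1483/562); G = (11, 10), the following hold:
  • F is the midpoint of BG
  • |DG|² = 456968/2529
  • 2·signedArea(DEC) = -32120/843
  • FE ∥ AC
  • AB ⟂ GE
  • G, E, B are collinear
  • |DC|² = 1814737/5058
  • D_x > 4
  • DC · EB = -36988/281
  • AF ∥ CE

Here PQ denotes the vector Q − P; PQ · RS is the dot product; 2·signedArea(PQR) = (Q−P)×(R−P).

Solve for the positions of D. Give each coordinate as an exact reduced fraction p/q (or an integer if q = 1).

D = (4015/843, -536/281)

1. D_x = 4015/843  [2·signedArea(DEC) = -32120/843 ∩ DC · EB = -36988/281]
2. D_y = -536/281  [2·signedArea(DEC) = -32120/843 ∩ DC · EB = -36988/281]
   → D = (4015/843, -536/281)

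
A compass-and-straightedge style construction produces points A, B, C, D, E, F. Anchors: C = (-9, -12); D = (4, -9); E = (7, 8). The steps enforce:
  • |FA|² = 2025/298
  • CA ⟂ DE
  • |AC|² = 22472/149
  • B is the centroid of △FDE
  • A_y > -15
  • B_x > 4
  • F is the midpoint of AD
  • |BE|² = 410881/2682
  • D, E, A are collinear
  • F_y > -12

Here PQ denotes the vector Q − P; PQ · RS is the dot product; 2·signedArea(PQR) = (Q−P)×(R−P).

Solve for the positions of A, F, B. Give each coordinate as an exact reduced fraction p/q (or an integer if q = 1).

1. A_x = 461/149  [D, E, A are collinear ∩ CA ⟂ DE]
2. A_y = -2106/149  [D, E, A are collinear ∩ CA ⟂ DE]
   → A = (461/149, -2106/149)
3. F_x = 1057/298  [F is the midpoint of AD]
4. F_y = -3447/298  [F is the midpoint of AD]
   → F = (1057/298, -3447/298)
5. B_x = 1445/298  [B is the centroid of △FDE]
6. B_y = -3745/894  [B is the centroid of △FDE]
   → B = (1445/298, -3745/894)

A = (461/149, -2106/149)
B = (1445/298, -3745/894)
F = (1057/298, -3447/298)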